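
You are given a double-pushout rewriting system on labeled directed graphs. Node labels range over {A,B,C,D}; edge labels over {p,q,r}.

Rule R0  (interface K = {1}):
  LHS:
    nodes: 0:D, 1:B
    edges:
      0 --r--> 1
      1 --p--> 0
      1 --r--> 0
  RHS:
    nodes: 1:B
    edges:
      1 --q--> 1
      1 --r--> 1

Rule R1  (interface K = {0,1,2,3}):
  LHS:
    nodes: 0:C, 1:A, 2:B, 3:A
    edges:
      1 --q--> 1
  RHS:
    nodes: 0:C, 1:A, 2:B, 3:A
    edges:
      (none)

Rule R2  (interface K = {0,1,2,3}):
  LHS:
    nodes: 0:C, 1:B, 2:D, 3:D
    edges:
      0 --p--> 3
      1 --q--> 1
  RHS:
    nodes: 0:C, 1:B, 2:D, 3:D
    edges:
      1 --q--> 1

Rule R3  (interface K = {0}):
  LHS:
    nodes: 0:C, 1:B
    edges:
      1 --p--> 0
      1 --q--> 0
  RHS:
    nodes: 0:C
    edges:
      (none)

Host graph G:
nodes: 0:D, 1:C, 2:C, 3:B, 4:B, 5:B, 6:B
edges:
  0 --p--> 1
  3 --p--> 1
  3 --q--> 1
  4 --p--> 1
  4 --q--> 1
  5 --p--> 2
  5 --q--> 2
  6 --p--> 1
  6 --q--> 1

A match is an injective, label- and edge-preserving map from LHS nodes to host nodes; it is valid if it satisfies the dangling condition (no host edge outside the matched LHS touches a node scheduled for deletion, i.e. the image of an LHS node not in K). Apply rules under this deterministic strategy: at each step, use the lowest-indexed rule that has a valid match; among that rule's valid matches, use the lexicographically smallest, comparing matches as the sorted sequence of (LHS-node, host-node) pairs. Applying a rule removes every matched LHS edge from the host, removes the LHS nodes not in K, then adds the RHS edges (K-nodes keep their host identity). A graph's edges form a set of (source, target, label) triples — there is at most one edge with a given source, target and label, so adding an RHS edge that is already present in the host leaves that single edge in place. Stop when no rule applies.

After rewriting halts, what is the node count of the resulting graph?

Answer: 3

Rewrite trace:
[0] host  ⇒  7 nodes, 9 edges  {0-p->1 3-p->1 3-q->1 4-p->1 4-q->1 5-p->2 5-q->2 6-p->1 6-q->1}
[1] R3 @ {0↦1, 1↦3}  ⇒  6 nodes, 7 edges  {0-p->1 4-p->1 4-q->1 5-p->2 5-q->2 6-p->1 6-q->1}
[2] R3 @ {0↦1, 1↦4}  ⇒  5 nodes, 5 edges  {0-p->1 5-p->2 5-q->2 6-p->1 6-q->1}
[3] R3 @ {0↦1, 1↦6}  ⇒  4 nodes, 3 edges  {0-p->1 5-p->2 5-q->2}
[4] R3 @ {0↦2, 1↦5}  ⇒  3 nodes, 1 edges  {0-p->1}
final graph: no rule applies after step 4
NF nodes: {0:D, 1:C, 2:C}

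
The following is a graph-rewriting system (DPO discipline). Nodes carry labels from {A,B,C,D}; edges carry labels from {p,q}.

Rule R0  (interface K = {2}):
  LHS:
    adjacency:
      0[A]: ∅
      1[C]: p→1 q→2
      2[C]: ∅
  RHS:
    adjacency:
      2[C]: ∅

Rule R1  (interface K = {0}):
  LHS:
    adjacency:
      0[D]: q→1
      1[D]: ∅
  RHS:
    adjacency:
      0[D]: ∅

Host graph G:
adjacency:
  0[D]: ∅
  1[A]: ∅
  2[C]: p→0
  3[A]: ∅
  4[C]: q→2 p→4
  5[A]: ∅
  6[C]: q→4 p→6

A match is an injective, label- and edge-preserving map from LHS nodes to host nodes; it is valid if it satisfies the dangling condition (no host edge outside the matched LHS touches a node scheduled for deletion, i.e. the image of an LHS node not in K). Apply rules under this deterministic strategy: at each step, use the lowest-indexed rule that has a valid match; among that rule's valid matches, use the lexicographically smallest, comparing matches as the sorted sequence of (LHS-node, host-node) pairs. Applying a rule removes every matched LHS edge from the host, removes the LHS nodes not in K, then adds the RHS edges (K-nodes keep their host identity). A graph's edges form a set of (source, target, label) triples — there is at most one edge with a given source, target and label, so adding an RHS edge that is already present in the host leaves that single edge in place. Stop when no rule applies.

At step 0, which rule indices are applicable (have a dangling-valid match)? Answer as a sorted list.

R0: 3 valid matches — {0↦1, 1↦6, 2↦4}, {0↦3, 1↦6, 2↦4}, {0↦5, 1↦6, 2↦4}
R1: no valid match — LHS pattern not found

Answer: [R0]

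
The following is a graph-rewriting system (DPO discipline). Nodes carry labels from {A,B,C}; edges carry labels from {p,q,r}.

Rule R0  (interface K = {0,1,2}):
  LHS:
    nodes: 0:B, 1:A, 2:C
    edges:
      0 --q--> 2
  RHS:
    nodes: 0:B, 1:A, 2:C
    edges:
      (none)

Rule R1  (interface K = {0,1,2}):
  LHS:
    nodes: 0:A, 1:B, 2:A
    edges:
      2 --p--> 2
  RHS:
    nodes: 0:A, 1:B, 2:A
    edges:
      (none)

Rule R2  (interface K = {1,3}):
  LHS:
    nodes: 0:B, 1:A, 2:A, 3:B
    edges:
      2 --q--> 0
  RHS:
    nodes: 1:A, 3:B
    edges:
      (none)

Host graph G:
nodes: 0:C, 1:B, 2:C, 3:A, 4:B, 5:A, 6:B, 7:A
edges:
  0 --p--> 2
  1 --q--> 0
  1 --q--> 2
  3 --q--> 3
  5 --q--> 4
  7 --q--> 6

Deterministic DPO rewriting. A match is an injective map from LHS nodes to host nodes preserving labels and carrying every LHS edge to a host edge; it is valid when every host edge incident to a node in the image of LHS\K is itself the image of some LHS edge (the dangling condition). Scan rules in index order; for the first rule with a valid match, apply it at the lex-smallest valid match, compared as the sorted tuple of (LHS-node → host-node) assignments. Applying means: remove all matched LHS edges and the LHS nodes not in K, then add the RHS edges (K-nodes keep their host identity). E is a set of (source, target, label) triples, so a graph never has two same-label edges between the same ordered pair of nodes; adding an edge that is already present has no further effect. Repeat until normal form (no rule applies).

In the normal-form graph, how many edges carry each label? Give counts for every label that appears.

start.  V:8 E:6  edges: 0-p->2 1-q->0 1-q->2 3-q->3 5-q->4 7-q->6
1. fire R0 via {0↦1, 1↦3, 2↦0}  →  V:8 E:5  edges: 0-p->2 1-q->2 3-q->3 5-q->4 7-q->6
2. fire R0 via {0↦1, 1↦3, 2↦2}  →  V:8 E:4  edges: 0-p->2 3-q->3 5-q->4 7-q->6
3. fire R2 via {0↦4, 1↦3, 2↦5, 3↦1}  →  V:6 E:3  edges: 0-p->2 3-q->3 7-q->6
4. fire R2 via {0↦6, 1↦3, 2↦7, 3↦1}  →  V:4 E:2  edges: 0-p->2 3-q->3
final graph: no rule applies after step 4
NF edges: [(0, 2, 'p'), (3, 3, 'q')]

Answer: p:1 q:1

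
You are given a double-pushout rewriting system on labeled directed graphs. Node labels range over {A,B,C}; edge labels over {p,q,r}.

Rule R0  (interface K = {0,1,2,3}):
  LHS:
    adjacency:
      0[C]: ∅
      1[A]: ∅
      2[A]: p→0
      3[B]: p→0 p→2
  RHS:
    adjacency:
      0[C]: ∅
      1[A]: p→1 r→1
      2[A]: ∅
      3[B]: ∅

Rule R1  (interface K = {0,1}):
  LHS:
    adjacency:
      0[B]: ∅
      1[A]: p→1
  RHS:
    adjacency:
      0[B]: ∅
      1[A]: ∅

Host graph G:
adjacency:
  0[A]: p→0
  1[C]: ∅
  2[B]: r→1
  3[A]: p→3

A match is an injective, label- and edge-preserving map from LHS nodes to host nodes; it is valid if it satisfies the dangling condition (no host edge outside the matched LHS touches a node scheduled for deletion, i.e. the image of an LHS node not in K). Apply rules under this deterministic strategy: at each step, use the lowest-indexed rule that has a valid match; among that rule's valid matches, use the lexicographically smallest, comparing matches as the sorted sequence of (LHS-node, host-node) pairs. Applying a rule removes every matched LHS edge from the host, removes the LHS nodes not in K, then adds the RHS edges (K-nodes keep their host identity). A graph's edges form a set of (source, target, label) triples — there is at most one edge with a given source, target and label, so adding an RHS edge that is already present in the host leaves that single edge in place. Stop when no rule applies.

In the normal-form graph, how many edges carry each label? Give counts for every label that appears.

initial: |V|=4 |E|=3  E = 0-p->0 2-r->1 3-p->3
step 1: apply R1 at {0↦2, 1↦0}  → |V|=4 |E|=2  E = 2-r->1 3-p->3
step 2: apply R1 at {0↦2, 1↦3}  → |V|=4 |E|=1  E = 2-r->1
normal form: no rule applies after step 2
NF edges: [(2, 1, 'r')]

Answer: r:1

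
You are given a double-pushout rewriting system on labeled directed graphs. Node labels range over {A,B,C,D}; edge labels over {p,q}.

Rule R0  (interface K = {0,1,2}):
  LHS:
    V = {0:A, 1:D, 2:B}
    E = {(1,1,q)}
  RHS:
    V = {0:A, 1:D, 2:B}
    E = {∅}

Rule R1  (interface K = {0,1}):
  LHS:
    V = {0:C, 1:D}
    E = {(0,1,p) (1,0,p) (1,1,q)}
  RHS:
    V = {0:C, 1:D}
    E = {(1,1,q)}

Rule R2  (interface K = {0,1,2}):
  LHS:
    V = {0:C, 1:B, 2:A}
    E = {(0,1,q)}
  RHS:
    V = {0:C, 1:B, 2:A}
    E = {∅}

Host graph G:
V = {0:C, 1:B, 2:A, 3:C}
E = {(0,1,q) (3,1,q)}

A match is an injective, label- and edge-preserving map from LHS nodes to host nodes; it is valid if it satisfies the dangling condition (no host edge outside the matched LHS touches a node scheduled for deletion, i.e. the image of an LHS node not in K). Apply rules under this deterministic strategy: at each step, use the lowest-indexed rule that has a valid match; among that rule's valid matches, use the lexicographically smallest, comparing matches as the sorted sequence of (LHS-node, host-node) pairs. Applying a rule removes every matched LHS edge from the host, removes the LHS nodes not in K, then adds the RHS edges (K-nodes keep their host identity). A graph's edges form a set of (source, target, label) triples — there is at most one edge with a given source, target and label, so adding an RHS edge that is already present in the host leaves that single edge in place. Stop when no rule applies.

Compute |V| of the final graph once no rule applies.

Answer: 4

Rewrite trace:
initial: |V|=4 |E|=2  E = 0-q->1 3-q->1
step 1: apply R2 at {0↦0, 1↦1, 2↦2}  → |V|=4 |E|=1  E = 3-q->1
step 2: apply R2 at {0↦3, 1↦1, 2↦2}  → |V|=4 |E|=0  E = ∅
final graph: no rule applies after step 2
NF nodes: {0:C, 1:B, 2:A, 3:C}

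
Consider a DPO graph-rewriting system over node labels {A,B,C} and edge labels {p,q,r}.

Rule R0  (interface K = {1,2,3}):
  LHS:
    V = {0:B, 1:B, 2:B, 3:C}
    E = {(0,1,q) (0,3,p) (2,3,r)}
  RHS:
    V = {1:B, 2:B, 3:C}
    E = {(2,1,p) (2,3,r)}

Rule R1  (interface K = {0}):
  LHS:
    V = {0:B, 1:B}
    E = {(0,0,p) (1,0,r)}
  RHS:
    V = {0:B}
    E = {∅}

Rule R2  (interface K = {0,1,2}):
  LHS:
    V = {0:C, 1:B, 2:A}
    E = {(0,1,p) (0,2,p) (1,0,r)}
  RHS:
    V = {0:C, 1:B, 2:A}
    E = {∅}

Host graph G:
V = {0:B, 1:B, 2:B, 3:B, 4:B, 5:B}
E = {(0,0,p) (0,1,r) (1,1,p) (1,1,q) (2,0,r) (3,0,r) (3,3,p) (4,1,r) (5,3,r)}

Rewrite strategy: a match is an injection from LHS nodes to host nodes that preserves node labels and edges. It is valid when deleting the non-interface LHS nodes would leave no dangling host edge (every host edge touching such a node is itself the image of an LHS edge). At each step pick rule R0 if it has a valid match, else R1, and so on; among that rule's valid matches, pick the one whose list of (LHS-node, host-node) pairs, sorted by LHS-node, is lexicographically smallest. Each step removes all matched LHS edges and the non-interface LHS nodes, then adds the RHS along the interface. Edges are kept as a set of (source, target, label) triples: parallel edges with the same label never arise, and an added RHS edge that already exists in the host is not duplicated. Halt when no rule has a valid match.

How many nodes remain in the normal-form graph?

Answer: 3

Rewrite trace:
initial: |V|=6 |E|=9  E = 0-p->0 0-r->1 1-p->1 1-q->1 2-r->0 3-r->0 3-p->3 4-r->1 5-r->3
step 1: apply R1 at {0↦0, 1↦2}  → |V|=5 |E|=7  E = 0-r->1 1-p->1 1-q->1 3-r->0 3-p->3 4-r->1 5-r->3
step 2: apply R1 at {0↦1, 1↦4}  → |V|=4 |E|=5  E = 0-r->1 1-q->1 3-r->0 3-p->3 5-r->3
step 3: apply R1 at {0↦3, 1↦5}  → |V|=3 |E|=3  E = 0-r->1 1-q->1 3-r->0
normal form: no rule applies after step 3
NF nodes: {0:B, 1:B, 3:B}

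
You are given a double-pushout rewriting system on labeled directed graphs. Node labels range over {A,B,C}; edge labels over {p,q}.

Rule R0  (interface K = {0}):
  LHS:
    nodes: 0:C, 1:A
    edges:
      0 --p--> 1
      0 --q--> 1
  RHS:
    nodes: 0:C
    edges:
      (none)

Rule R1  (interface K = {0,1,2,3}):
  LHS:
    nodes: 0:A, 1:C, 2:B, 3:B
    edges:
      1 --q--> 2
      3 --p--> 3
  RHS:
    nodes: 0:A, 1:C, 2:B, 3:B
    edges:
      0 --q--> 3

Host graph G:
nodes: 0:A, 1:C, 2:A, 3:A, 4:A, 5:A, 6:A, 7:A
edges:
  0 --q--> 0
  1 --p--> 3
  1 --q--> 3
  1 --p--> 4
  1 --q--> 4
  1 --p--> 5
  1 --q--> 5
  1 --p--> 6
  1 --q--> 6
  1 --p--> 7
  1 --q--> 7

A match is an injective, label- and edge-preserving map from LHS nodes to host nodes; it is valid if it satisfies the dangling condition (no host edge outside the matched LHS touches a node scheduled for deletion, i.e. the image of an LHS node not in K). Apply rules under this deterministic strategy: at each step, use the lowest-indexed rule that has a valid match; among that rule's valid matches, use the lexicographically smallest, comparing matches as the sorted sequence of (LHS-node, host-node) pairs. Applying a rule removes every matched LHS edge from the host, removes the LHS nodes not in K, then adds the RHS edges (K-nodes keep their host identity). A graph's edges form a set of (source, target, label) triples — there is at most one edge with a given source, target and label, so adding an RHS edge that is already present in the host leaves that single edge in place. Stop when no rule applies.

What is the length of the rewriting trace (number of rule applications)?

start.  V:8 E:11  edges: 0-q->0 1-p->3 1-q->3 1-p->4 1-q->4 1-p->5 1-q->5 1-p->6 1-q->6 1-p->7 1-q->7
1. fire R0 via {0↦1, 1↦3}  →  V:7 E:9  edges: 0-q->0 1-p->4 1-q->4 1-p->5 1-q->5 1-p->6 1-q->6 1-p->7 1-q->7
2. fire R0 via {0↦1, 1↦4}  →  V:6 E:7  edges: 0-q->0 1-p->5 1-q->5 1-p->6 1-q->6 1-p->7 1-q->7
3. fire R0 via {0↦1, 1↦5}  →  V:5 E:5  edges: 0-q->0 1-p->6 1-q->6 1-p->7 1-q->7
4. fire R0 via {0↦1, 1↦6}  →  V:4 E:3  edges: 0-q->0 1-p->7 1-q->7
5. fire R0 via {0↦1, 1↦7}  →  V:3 E:1  edges: 0-q->0
normal form: no rule applies after step 5

Answer: 5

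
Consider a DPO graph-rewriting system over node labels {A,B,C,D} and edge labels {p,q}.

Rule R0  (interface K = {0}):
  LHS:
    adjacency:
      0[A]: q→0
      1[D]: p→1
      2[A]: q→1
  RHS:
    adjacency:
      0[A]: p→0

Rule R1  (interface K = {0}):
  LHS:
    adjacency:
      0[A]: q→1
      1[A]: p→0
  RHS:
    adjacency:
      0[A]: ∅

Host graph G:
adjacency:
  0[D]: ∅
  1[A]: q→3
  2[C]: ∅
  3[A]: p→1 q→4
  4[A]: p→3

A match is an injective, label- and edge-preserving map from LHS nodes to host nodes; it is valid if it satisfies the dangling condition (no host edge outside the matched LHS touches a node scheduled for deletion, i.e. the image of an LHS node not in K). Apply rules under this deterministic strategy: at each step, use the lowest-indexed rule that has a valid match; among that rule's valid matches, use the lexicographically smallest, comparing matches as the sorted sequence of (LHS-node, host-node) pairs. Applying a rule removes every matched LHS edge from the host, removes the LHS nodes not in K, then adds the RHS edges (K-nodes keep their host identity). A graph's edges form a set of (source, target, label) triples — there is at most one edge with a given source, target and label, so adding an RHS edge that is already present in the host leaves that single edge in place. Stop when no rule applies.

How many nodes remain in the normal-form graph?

Answer: 3

Rewrite trace:
[0] host  ⇒  5 nodes, 4 edges  {1-q->3 3-p->1 3-q->4 4-p->3}
[1] R1 @ {0↦3, 1↦4}  ⇒  4 nodes, 2 edges  {1-q->3 3-p->1}
[2] R1 @ {0↦1, 1↦3}  ⇒  3 nodes, 0 edges  {∅}
halt: no rule applies after step 2
NF nodes: {0:D, 1:A, 2:C}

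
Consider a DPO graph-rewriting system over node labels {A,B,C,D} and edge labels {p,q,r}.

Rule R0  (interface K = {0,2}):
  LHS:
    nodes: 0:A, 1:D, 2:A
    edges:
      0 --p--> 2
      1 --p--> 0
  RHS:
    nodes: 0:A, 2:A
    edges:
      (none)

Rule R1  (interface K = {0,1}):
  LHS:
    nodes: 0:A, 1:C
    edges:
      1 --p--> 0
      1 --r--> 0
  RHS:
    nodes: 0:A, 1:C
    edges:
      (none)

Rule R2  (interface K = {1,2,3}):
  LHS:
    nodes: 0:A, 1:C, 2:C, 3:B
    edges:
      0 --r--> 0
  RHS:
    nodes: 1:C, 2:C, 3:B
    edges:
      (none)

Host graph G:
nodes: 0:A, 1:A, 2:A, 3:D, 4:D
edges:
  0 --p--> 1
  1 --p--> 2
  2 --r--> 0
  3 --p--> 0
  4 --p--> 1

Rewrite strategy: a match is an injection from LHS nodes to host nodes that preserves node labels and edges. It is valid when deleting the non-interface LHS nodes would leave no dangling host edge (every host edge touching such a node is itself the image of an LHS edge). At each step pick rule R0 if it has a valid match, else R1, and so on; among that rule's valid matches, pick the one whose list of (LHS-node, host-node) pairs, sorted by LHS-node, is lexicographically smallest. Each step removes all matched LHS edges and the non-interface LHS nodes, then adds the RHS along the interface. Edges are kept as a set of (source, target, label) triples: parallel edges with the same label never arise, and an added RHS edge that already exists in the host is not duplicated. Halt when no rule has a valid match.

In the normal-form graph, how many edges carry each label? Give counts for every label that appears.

Answer: r:1

Rewrite trace:
start.  V:5 E:5  edges: 0-p->1 1-p->2 2-r->0 3-p->0 4-p->1
1. fire R0 via {0↦0, 1↦3, 2↦1}  →  V:4 E:3  edges: 1-p->2 2-r->0 4-p->1
2. fire R0 via {0↦1, 1↦4, 2↦2}  →  V:3 E:1  edges: 2-r->0
normal form: no rule applies after step 2
NF edges: [(2, 0, 'r')]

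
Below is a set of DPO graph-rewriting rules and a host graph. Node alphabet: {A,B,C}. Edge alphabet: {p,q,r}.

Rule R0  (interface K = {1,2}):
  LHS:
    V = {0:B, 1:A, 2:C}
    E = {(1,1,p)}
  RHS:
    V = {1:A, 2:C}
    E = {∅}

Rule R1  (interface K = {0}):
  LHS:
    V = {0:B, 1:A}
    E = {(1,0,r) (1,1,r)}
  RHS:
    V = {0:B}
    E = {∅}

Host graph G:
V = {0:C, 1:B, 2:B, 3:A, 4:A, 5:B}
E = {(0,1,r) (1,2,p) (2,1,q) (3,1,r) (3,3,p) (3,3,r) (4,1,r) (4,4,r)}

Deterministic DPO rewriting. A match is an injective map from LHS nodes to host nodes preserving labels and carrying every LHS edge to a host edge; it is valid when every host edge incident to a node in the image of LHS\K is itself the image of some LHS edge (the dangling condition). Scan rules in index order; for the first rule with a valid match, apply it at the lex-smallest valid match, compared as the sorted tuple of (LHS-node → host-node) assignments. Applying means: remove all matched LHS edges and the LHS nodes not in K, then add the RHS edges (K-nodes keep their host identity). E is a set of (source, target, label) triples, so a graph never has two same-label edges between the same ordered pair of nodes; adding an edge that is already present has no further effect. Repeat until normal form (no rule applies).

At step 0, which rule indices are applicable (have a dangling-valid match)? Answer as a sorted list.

R0: 1 valid match — {0↦5, 1↦3, 2↦0}
R1: 1 valid match — {0↦1, 1↦4}

Answer: [R0,R1]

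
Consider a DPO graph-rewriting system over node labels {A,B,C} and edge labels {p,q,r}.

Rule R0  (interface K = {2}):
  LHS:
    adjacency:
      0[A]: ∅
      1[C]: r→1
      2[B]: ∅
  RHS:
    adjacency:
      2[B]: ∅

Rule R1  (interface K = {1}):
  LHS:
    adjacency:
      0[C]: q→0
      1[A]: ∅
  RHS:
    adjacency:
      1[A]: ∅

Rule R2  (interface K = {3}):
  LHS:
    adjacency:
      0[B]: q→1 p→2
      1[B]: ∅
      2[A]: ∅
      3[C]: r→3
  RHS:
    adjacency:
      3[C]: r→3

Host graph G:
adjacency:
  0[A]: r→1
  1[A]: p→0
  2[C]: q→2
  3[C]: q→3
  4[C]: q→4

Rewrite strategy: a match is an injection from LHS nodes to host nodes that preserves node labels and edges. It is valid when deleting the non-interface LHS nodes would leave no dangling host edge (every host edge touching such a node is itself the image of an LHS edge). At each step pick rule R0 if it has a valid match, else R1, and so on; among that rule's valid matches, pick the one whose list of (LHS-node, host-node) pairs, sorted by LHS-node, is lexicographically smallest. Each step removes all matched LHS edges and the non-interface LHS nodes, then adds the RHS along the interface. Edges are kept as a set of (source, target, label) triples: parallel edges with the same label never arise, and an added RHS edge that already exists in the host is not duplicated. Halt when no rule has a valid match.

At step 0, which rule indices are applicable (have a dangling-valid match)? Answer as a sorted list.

Answer: [R1]

Steps:
R0: no valid match — LHS pattern not found
R1: 6 valid matches — {0↦2, 1↦0}, {0↦2, 1↦1}, {0↦3, 1↦0} (+3 more)
R2: no valid match — LHS pattern not found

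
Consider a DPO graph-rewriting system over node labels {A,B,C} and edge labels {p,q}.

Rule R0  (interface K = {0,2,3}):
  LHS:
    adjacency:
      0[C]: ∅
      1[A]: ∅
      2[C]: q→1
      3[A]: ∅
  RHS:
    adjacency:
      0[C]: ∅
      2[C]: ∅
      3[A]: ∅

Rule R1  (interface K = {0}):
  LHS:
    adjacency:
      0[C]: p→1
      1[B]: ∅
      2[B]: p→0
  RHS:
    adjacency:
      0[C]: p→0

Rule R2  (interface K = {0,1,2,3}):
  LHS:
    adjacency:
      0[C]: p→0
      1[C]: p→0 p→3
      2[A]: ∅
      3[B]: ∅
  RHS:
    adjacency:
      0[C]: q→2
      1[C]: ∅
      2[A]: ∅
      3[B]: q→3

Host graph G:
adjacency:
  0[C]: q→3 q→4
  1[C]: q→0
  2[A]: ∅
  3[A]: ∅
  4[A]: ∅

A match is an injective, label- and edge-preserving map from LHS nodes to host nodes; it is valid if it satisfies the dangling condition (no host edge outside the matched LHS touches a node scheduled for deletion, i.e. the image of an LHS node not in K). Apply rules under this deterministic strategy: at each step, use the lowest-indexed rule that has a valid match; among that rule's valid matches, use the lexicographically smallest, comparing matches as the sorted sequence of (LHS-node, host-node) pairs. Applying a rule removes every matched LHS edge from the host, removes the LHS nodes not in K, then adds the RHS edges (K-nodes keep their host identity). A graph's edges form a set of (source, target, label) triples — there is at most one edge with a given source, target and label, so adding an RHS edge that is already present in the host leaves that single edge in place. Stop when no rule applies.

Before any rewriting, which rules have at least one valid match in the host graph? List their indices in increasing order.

R0: 4 valid matches — {0↦1, 1↦3, 2↦0, 3↦2}, {0↦1, 1↦3, 2↦0, 3↦4}, {0↦1, 1↦4, 2↦0, 3↦2} (+1 more)
R1: no valid match — LHS pattern not found
R2: no valid match — LHS pattern not found

Answer: [R0]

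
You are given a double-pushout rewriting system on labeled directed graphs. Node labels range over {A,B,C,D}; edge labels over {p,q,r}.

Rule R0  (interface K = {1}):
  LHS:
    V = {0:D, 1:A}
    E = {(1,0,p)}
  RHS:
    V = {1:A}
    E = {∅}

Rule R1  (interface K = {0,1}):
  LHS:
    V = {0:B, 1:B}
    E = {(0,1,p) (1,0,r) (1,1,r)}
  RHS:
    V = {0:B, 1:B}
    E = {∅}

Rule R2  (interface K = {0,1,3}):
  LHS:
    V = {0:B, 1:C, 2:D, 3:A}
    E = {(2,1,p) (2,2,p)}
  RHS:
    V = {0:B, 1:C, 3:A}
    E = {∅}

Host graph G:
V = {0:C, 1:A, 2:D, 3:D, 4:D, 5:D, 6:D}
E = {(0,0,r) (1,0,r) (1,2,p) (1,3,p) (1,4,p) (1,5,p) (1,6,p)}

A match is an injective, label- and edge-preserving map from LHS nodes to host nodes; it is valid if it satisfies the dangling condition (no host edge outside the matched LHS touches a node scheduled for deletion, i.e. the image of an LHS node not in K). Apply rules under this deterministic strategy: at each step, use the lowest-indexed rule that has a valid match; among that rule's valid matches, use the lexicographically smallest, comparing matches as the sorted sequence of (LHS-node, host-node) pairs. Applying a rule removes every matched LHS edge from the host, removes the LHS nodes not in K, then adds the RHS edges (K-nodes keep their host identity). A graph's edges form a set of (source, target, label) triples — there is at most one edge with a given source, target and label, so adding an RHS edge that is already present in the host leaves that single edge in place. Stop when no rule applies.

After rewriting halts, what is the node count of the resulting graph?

start.  V:7 E:7  edges: 0-r->0 1-r->0 1-p->2 1-p->3 1-p->4 1-p->5 1-p->6
1. fire R0 via {0↦2, 1↦1}  →  V:6 E:6  edges: 0-r->0 1-r->0 1-p->3 1-p->4 1-p->5 1-p->6
2. fire R0 via {0↦3, 1↦1}  →  V:5 E:5  edges: 0-r->0 1-r->0 1-p->4 1-p->5 1-p->6
3. fire R0 via {0↦4, 1↦1}  →  V:4 E:4  edges: 0-r->0 1-r->0 1-p->5 1-p->6
4. fire R0 via {0↦5, 1↦1}  →  V:3 E:3  edges: 0-r->0 1-r->0 1-p->6
5. fire R0 via {0↦6, 1↦1}  →  V:2 E:2  edges: 0-r->0 1-r->0
normal form: no rule applies after step 5
NF nodes: {0:C, 1:A}

Answer: 2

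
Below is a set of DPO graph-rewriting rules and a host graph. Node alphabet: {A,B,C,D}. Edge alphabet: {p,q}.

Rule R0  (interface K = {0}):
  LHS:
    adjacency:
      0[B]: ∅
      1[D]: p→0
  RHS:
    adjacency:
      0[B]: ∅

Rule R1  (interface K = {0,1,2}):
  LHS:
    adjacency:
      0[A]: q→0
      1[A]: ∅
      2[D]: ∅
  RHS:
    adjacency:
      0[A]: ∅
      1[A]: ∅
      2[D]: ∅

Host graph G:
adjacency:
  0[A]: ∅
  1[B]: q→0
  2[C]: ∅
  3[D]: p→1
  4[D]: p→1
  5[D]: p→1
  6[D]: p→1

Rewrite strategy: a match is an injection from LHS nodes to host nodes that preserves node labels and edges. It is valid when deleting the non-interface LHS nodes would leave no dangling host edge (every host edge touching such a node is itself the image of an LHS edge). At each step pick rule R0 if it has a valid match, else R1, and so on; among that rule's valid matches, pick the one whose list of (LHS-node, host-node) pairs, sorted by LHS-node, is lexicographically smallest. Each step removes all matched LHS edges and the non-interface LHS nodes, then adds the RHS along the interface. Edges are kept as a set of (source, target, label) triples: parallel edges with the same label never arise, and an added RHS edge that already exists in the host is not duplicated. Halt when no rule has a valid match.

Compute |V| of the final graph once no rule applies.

Answer: 3

Steps:
initial: |V|=7 |E|=5  E = 1-q->0 3-p->1 4-p->1 5-p->1 6-p->1
step 1: apply R0 at {0↦1, 1↦3}  → |V|=6 |E|=4  E = 1-q->0 4-p->1 5-p->1 6-p->1
step 2: apply R0 at {0↦1, 1↦4}  → |V|=5 |E|=3  E = 1-q->0 5-p->1 6-p->1
step 3: apply R0 at {0↦1, 1↦5}  → |V|=4 |E|=2  E = 1-q->0 6-p->1
step 4: apply R0 at {0↦1, 1↦6}  → |V|=3 |E|=1  E = 1-q->0
halt: no rule applies after step 4
NF nodes: {0:A, 1:B, 2:C}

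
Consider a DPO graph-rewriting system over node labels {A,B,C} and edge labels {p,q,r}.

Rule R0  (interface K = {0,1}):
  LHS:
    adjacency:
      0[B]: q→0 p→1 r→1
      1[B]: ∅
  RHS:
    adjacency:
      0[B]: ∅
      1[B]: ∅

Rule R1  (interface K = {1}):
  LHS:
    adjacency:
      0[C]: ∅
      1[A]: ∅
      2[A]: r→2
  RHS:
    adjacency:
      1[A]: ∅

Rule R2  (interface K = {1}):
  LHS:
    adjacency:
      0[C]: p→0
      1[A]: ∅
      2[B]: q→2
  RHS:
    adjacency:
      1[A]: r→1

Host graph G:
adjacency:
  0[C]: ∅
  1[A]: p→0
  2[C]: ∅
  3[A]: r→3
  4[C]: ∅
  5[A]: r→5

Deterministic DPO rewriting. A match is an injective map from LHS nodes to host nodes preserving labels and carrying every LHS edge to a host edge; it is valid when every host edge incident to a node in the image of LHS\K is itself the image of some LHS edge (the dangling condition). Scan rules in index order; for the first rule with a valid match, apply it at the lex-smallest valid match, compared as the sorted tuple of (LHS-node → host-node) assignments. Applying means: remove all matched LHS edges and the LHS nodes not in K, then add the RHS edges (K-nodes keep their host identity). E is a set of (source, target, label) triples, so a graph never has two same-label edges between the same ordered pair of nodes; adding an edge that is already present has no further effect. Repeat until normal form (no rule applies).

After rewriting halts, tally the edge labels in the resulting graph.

Answer: p:1

Derivation:
[0] host  ⇒  6 nodes, 3 edges  {1-p->0 3-r->3 5-r->5}
[1] R1 @ {0↦2, 1↦1, 2↦3}  ⇒  4 nodes, 2 edges  {1-p->0 5-r->5}
[2] R1 @ {0↦4, 1↦1, 2↦5}  ⇒  2 nodes, 1 edges  {1-p->0}
normal form: no rule applies after step 2
NF edges: [(1, 0, 'p')]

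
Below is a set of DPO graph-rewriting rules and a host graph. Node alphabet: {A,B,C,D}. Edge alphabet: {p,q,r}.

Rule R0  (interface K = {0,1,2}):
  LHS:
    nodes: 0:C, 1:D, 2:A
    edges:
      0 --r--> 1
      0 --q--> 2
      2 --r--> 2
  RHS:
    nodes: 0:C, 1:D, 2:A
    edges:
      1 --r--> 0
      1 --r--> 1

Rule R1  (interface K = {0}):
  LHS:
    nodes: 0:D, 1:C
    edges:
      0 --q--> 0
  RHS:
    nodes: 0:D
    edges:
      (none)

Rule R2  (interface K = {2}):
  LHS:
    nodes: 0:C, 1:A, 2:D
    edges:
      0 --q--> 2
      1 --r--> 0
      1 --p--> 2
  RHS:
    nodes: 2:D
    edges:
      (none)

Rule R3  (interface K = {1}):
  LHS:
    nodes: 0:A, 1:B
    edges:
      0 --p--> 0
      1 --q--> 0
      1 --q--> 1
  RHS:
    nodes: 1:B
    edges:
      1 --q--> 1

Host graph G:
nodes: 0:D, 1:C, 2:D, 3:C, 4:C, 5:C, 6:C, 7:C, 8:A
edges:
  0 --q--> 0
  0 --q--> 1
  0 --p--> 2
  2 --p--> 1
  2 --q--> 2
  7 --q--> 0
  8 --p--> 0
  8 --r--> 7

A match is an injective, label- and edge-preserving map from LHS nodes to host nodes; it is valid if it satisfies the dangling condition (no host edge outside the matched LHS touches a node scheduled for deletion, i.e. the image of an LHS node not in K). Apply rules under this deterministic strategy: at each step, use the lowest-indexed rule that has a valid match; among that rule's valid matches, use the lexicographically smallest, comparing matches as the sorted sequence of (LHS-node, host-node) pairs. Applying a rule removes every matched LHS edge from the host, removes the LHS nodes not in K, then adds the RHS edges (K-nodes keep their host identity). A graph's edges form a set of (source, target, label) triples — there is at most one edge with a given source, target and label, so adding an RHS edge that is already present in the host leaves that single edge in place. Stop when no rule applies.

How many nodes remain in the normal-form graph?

start.  V:9 E:8  edges: 0-q->0 0-q->1 0-p->2 2-p->1 2-q->2 7-q->0 8-p->0 8-r->7
1. fire R1 via {0↦0, 1↦3}  →  V:8 E:7  edges: 0-q->1 0-p->2 2-p->1 2-q->2 7-q->0 8-p->0 8-r->7
2. fire R1 via {0↦2, 1↦4}  →  V:7 E:6  edges: 0-q->1 0-p->2 2-p->1 7-q->0 8-p->0 8-r->7
3. fire R2 via {0↦7, 1↦8, 2↦0}  →  V:5 E:3  edges: 0-q->1 0-p->2 2-p->1
final graph: no rule applies after step 3
NF nodes: {0:D, 1:C, 2:D, 5:C, 6:C}

Answer: 5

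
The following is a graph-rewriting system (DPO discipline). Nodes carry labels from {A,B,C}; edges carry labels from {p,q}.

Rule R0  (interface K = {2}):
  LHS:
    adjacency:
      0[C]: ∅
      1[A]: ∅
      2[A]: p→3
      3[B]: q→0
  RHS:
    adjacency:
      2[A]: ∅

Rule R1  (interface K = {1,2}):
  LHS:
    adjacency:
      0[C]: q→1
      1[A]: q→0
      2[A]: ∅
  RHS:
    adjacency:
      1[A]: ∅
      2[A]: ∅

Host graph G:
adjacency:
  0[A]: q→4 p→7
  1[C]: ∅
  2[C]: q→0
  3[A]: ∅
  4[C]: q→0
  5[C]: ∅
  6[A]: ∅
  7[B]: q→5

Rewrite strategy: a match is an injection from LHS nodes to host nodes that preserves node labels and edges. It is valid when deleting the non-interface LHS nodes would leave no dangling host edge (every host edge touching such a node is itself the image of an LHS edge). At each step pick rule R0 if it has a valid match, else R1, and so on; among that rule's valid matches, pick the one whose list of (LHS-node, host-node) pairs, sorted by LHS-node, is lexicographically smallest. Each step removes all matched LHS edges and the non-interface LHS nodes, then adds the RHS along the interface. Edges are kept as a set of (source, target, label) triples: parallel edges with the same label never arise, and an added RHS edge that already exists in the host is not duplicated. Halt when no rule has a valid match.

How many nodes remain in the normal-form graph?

initial: |V|=8 |E|=5  E = 0-q->4 0-p->7 2-q->0 4-q->0 7-q->5
step 1: apply R0 at {0↦5, 1↦3, 2↦0, 3↦7}  → |V|=5 |E|=3  E = 0-q->4 2-q->0 4-q->0
step 2: apply R1 at {0↦4, 1↦0, 2↦6}  → |V|=4 |E|=1  E = 2-q->0
final graph: no rule applies after step 2
NF nodes: {0:A, 1:C, 2:C, 6:A}

Answer: 4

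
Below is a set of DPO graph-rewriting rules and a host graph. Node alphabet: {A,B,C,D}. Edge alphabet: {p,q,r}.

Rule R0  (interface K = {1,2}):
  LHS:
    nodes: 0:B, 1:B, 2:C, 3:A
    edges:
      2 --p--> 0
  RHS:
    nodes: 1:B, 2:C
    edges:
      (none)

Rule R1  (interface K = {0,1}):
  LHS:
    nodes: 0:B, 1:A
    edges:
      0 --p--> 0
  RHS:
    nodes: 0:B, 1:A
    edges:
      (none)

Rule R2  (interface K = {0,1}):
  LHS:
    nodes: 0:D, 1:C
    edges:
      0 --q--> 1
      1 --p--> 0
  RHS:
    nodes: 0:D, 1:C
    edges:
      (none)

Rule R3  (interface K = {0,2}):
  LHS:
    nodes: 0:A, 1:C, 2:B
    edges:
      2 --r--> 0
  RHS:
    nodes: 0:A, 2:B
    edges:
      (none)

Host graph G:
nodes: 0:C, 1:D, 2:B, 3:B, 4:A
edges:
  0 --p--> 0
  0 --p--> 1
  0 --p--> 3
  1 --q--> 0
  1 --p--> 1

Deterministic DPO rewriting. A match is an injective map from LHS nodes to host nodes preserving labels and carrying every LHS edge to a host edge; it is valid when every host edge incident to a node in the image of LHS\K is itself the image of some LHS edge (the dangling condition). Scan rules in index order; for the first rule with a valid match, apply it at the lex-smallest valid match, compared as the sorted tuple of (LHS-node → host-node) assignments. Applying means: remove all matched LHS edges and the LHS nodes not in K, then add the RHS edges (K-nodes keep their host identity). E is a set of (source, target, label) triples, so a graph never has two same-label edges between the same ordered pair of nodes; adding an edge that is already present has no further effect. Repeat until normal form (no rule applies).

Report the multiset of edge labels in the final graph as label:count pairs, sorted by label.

[0] host  ⇒  5 nodes, 5 edges  {0-p->0 0-p->1 0-p->3 1-q->0 1-p->1}
[1] R0 @ {0↦3, 1↦2, 2↦0, 3↦4}  ⇒  3 nodes, 4 edges  {0-p->0 0-p->1 1-q->0 1-p->1}
[2] R2 @ {0↦1, 1↦0}  ⇒  3 nodes, 2 edges  {0-p->0 1-p->1}
halt: no rule applies after step 2
NF edges: [(0, 0, 'p'), (1, 1, 'p')]

Answer: p:2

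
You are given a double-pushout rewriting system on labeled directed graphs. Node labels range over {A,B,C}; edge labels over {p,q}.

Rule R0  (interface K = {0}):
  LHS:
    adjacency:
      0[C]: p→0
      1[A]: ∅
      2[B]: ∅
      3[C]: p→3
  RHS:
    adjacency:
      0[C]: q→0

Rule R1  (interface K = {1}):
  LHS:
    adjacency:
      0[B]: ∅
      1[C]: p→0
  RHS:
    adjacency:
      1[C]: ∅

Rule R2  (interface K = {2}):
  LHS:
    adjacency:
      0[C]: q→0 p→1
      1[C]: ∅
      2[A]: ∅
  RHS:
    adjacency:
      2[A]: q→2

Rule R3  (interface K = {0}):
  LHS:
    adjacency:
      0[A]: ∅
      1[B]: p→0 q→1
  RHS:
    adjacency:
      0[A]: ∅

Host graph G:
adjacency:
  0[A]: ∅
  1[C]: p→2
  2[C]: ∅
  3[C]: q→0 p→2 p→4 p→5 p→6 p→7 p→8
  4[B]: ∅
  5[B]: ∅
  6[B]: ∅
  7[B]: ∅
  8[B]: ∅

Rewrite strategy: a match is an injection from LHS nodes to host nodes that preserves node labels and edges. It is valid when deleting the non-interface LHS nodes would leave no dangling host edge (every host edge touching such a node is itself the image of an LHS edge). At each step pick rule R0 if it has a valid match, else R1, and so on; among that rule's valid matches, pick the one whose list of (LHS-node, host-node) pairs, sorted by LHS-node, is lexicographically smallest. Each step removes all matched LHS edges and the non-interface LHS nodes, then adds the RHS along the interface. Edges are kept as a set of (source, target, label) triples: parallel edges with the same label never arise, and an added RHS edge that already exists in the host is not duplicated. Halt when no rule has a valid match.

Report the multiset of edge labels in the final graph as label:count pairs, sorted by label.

Answer: p:2 q:1

Rewrite trace:
start.  V:9 E:8  edges: 1-p->2 3-q->0 3-p->2 3-p->4 3-p->5 3-p->6 3-p->7 3-p->8
1. fire R1 via {0↦4, 1↦3}  →  V:8 E:7  edges: 1-p->2 3-q->0 3-p->2 3-p->5 3-p->6 3-p->7 3-p->8
2. fire R1 via {0↦5, 1↦3}  →  V:7 E:6  edges: 1-p->2 3-q->0 3-p->2 3-p->6 3-p->7 3-p->8
3. fire R1 via {0↦6, 1↦3}  →  V:6 E:5  edges: 1-p->2 3-q->0 3-p->2 3-p->7 3-p->8
4. fire R1 via {0↦7, 1↦3}  →  V:5 E:4  edges: 1-p->2 3-q->0 3-p->2 3-p->8
5. fire R1 via {0↦8, 1↦3}  →  V:4 E:3  edges: 1-p->2 3-q->0 3-p->2
final graph: no rule applies after step 5
NF edges: [(1, 2, 'p'), (3, 0, 'q'), (3, 2, 'p')]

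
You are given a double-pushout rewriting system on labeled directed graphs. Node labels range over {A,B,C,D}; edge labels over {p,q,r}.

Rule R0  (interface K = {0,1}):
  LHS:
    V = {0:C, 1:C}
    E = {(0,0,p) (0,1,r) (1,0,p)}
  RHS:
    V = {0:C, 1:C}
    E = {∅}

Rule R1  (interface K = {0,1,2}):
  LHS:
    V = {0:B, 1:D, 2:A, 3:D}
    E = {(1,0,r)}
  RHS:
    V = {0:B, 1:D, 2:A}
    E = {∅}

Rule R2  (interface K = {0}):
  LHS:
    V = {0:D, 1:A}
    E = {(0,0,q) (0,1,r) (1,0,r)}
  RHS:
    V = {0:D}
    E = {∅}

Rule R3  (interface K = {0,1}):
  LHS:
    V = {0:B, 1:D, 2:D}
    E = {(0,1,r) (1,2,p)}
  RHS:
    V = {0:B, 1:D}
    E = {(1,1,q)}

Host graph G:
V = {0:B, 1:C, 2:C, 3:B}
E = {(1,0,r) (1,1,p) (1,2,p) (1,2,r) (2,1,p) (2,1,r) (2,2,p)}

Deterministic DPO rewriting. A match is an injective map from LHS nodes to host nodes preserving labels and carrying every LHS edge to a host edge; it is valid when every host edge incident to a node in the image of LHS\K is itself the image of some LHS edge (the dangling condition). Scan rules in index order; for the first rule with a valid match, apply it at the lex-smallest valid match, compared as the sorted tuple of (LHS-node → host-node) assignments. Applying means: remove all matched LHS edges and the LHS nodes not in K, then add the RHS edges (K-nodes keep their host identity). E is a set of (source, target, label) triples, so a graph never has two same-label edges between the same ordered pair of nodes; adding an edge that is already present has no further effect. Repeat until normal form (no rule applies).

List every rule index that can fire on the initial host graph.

R0: 2 valid matches — {0↦1, 1↦2}, {0↦2, 1↦1}
R1: no valid match — LHS pattern not found
R2: no valid match — LHS pattern not found
R3: no valid match — LHS pattern not found

Answer: [R0]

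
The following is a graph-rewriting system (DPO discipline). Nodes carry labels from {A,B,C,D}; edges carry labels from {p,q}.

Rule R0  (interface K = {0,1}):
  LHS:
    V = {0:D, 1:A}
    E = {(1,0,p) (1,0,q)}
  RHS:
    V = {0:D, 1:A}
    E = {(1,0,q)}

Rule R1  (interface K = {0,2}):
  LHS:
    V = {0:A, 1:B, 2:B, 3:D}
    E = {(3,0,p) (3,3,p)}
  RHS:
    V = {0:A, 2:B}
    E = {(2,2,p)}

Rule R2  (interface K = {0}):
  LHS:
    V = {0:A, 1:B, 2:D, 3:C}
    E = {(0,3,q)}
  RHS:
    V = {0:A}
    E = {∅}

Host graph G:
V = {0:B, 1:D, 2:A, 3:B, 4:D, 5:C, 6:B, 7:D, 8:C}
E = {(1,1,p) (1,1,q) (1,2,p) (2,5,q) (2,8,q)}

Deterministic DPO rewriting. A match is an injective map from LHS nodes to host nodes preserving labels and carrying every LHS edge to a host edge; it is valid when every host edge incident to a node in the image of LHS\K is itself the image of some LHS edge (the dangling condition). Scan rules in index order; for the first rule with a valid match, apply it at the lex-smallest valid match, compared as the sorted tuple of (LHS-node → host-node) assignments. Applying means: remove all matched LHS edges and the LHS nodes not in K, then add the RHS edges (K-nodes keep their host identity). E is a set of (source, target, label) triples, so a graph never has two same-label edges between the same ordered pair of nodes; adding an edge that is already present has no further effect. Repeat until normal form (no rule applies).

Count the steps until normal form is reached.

initial: |V|=9 |E|=5  E = 1-p->1 1-q->1 1-p->2 2-q->5 2-q->8
step 1: apply R2 at {0↦2, 1↦0, 2↦4, 3↦5}  → |V|=6 |E|=4  E = 1-p->1 1-q->1 1-p->2 2-q->8
step 2: apply R2 at {0↦2, 1↦3, 2↦7, 3↦8}  → |V|=3 |E|=3  E = 1-p->1 1-q->1 1-p->2
final graph: no rule applies after step 2

Answer: 2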